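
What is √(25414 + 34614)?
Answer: 2*√15007 ≈ 245.01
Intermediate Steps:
√(25414 + 34614) = √60028 = 2*√15007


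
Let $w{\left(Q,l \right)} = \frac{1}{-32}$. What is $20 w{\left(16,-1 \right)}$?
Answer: $- \frac{5}{8} \approx -0.625$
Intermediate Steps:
$w{\left(Q,l \right)} = - \frac{1}{32}$
$20 w{\left(16,-1 \right)} = 20 \left(- \frac{1}{32}\right) = - \frac{5}{8}$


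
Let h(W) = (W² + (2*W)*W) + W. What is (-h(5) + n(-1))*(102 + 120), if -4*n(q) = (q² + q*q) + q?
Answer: -35631/2 ≈ -17816.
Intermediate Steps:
h(W) = W + 3*W² (h(W) = (W² + 2*W²) + W = 3*W² + W = W + 3*W²)
n(q) = -q²/2 - q/4 (n(q) = -((q² + q*q) + q)/4 = -((q² + q²) + q)/4 = -(2*q² + q)/4 = -(q + 2*q²)/4 = -q²/2 - q/4)
(-h(5) + n(-1))*(102 + 120) = (-5*(1 + 3*5) - ¼*(-1)*(1 + 2*(-1)))*(102 + 120) = (-5*(1 + 15) - ¼*(-1)*(1 - 2))*222 = (-5*16 - ¼*(-1)*(-1))*222 = (-1*80 - ¼)*222 = (-80 - ¼)*222 = -321/4*222 = -35631/2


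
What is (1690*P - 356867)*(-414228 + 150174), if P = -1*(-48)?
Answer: 72812098338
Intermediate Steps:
P = 48
(1690*P - 356867)*(-414228 + 150174) = (1690*48 - 356867)*(-414228 + 150174) = (81120 - 356867)*(-264054) = -275747*(-264054) = 72812098338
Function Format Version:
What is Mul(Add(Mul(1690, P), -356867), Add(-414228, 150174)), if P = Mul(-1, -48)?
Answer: 72812098338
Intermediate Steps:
P = 48
Mul(Add(Mul(1690, P), -356867), Add(-414228, 150174)) = Mul(Add(Mul(1690, 48), -356867), Add(-414228, 150174)) = Mul(Add(81120, -356867), -264054) = Mul(-275747, -264054) = 72812098338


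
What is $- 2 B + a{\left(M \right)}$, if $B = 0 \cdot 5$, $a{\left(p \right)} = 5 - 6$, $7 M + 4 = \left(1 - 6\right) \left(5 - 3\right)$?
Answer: $-1$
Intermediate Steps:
$M = -2$ ($M = - \frac{4}{7} + \frac{\left(1 - 6\right) \left(5 - 3\right)}{7} = - \frac{4}{7} + \frac{\left(1 - 6\right) 2}{7} = - \frac{4}{7} + \frac{\left(-5\right) 2}{7} = - \frac{4}{7} + \frac{1}{7} \left(-10\right) = - \frac{4}{7} - \frac{10}{7} = -2$)
$a{\left(p \right)} = -1$ ($a{\left(p \right)} = 5 - 6 = -1$)
$B = 0$
$- 2 B + a{\left(M \right)} = \left(-2\right) 0 - 1 = 0 - 1 = -1$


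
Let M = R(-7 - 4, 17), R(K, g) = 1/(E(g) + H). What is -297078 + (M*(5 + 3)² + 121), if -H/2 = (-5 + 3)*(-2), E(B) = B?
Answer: -2672549/9 ≈ -2.9695e+5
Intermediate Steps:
H = -8 (H = -2*(-5 + 3)*(-2) = -(-4)*(-2) = -2*4 = -8)
R(K, g) = 1/(-8 + g) (R(K, g) = 1/(g - 8) = 1/(-8 + g))
M = ⅑ (M = 1/(-8 + 17) = 1/9 = ⅑ ≈ 0.11111)
-297078 + (M*(5 + 3)² + 121) = -297078 + ((5 + 3)²/9 + 121) = -297078 + ((⅑)*8² + 121) = -297078 + ((⅑)*64 + 121) = -297078 + (64/9 + 121) = -297078 + 1153/9 = -2672549/9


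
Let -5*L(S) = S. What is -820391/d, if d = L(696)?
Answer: 4101955/696 ≈ 5893.6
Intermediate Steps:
L(S) = -S/5
d = -696/5 (d = -1/5*696 = -696/5 ≈ -139.20)
-820391/d = -820391/(-696/5) = -820391*(-5/696) = 4101955/696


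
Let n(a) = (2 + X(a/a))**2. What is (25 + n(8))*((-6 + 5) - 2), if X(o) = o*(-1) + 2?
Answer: -102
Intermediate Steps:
X(o) = 2 - o (X(o) = -o + 2 = 2 - o)
n(a) = 9 (n(a) = (2 + (2 - a/a))**2 = (2 + (2 - 1*1))**2 = (2 + (2 - 1))**2 = (2 + 1)**2 = 3**2 = 9)
(25 + n(8))*((-6 + 5) - 2) = (25 + 9)*((-6 + 5) - 2) = 34*(-1 - 2) = 34*(-3) = -102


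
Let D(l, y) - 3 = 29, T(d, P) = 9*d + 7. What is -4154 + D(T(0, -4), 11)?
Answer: -4122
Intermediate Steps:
T(d, P) = 7 + 9*d
D(l, y) = 32 (D(l, y) = 3 + 29 = 32)
-4154 + D(T(0, -4), 11) = -4154 + 32 = -4122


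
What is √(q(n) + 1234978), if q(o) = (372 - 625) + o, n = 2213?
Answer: √1236938 ≈ 1112.2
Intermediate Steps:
q(o) = -253 + o
√(q(n) + 1234978) = √((-253 + 2213) + 1234978) = √(1960 + 1234978) = √1236938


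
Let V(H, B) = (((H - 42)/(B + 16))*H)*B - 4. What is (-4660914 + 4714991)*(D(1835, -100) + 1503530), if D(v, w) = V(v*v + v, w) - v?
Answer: 5114974459428752449/7 ≈ 7.3071e+17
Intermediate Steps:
V(H, B) = -4 + B*H*(-42 + H)/(16 + B) (V(H, B) = (((-42 + H)/(16 + B))*H)*B - 4 = (H*(-42 + H)/(16 + B))*B - 4 = B*H*(-42 + H)/(16 + B) - 4 = -4 + B*H*(-42 + H)/(16 + B))
D(v, w) = -v + (-64 - 4*w + w*(v + v²)² - 42*w*(v + v²))/(16 + w) (D(v, w) = (-64 - 4*w + w*(v*v + v)² - 42*w*(v*v + v))/(16 + w) - v = (-64 - 4*w + w*(v² + v)² - 42*w*(v² + v))/(16 + w) - v = (-64 - 4*w + w*(v + v²)² - 42*w*(v + v²))/(16 + w) - v = -v + (-64 - 4*w + w*(v + v²)² - 42*w*(v + v²))/(16 + w))
(-4660914 + 4714991)*(D(1835, -100) + 1503530) = (-4660914 + 4714991)*((-64 - 4*(-100) - 1*1835*(16 - 100) - 100*1835²*(1 + 1835)² - 42*1835*(-100)*(1 + 1835))/(16 - 100) + 1503530) = 54077*((-64 + 400 - 1*1835*(-84) - 100*3367225*1836² - 42*1835*(-100)*1836)/(-84) + 1503530) = 54077*(-(-64 + 400 + 154140 - 100*3367225*3370896 + 14150052000)/84 + 1503530) = 54077*(-(-64 + 400 + 154140 - 1135056528360000 + 14150052000)/84 + 1503530) = 54077*(-1/84*(-1135042378153524) + 1503530) = 54077*(94586864846127/7 + 1503530) = 54077*(94586875370837/7) = 5114974459428752449/7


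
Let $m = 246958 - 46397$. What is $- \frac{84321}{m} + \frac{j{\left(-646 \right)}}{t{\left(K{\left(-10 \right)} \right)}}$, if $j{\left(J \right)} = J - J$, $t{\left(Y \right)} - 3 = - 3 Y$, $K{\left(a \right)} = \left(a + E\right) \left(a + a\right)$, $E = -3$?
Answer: $- \frac{84321}{200561} \approx -0.42043$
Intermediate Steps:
$m = 200561$
$K{\left(a \right)} = 2 a \left(-3 + a\right)$ ($K{\left(a \right)} = \left(a - 3\right) \left(a + a\right) = \left(-3 + a\right) 2 a = 2 a \left(-3 + a\right)$)
$t{\left(Y \right)} = 3 - 3 Y$
$j{\left(J \right)} = 0$
$- \frac{84321}{m} + \frac{j{\left(-646 \right)}}{t{\left(K{\left(-10 \right)} \right)}} = - \frac{84321}{200561} + \frac{0}{3 - 3 \cdot 2 \left(-10\right) \left(-3 - 10\right)} = \left(-84321\right) \frac{1}{200561} + \frac{0}{3 - 3 \cdot 2 \left(-10\right) \left(-13\right)} = - \frac{84321}{200561} + \frac{0}{3 - 780} = - \frac{84321}{200561} + \frac{0}{-777} = - \frac{84321}{200561} + 0 \left(- \frac{1}{777}\right) = - \frac{84321}{200561} + 0 = - \frac{84321}{200561}$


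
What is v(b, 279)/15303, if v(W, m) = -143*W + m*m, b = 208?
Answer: 48097/15303 ≈ 3.1430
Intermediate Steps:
v(W, m) = m² - 143*W (v(W, m) = -143*W + m² = m² - 143*W)
v(b, 279)/15303 = (279² - 143*208)/15303 = (77841 - 29744)*(1/15303) = 48097*(1/15303) = 48097/15303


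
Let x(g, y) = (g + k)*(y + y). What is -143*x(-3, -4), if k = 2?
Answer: -1144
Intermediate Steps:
x(g, y) = 2*y*(2 + g) (x(g, y) = (g + 2)*(y + y) = (2 + g)*(2*y) = 2*y*(2 + g))
-143*x(-3, -4) = -286*(-4)*(2 - 3) = -286*(-4)*(-1) = -143*8 = -1144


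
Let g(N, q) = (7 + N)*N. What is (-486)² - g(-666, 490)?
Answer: -202698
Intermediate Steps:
g(N, q) = N*(7 + N)
(-486)² - g(-666, 490) = (-486)² - (-666)*(7 - 666) = 236196 - (-666)*(-659) = 236196 - 1*438894 = 236196 - 438894 = -202698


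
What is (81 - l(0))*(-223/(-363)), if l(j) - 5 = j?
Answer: 16948/363 ≈ 46.689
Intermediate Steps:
l(j) = 5 + j
(81 - l(0))*(-223/(-363)) = (81 - (5 + 0))*(-223/(-363)) = (81 - 1*5)*(-223*(-1/363)) = (81 - 5)*(223/363) = 76*(223/363) = 16948/363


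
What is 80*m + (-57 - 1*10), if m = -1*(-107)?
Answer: 8493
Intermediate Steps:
m = 107
80*m + (-57 - 1*10) = 80*107 + (-57 - 1*10) = 8560 + (-57 - 10) = 8560 - 67 = 8493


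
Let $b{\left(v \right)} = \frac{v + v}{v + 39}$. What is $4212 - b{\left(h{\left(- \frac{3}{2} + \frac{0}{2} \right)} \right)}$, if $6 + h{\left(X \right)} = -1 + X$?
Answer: $\frac{256966}{61} \approx 4212.6$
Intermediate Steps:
$h{\left(X \right)} = -7 + X$ ($h{\left(X \right)} = -6 + \left(-1 + X\right) = -7 + X$)
$b{\left(v \right)} = \frac{2 v}{39 + v}$
$4212 - b{\left(h{\left(- \frac{3}{2} + \frac{0}{2} \right)} \right)} = 4212 - \frac{2 \left(-7 + \left(- \frac{3}{2} + \frac{0}{2}\right)\right)}{39 + \left(-7 + \left(- \frac{3}{2} + \frac{0}{2}\right)\right)} = 4212 - \frac{2 \left(-7 + \left(\left(-3\right) \frac{1}{2} + 0 \cdot \frac{1}{2}\right)\right)}{39 + \left(-7 + \left(\left(-3\right) \frac{1}{2} + 0 \cdot \frac{1}{2}\right)\right)} = 4212 - \frac{2 \left(-7 + \left(- \frac{3}{2} + 0\right)\right)}{39 + \left(-7 + \left(- \frac{3}{2} + 0\right)\right)} = 4212 - \frac{2 \left(-7 - \frac{3}{2}\right)}{39 - \frac{17}{2}} = 4212 - 2 \left(- \frac{17}{2}\right) \frac{1}{39 - \frac{17}{2}} = 4212 - 2 \left(- \frac{17}{2}\right) \frac{1}{\frac{61}{2}} = 4212 - 2 \left(- \frac{17}{2}\right) \frac{2}{61} = 4212 - - \frac{34}{61} = 4212 + \frac{34}{61} = \frac{256966}{61}$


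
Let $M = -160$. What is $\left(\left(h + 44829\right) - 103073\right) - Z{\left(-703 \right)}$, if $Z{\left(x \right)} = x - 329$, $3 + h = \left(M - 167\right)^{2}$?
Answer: $49714$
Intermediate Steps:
$h = 106926$ ($h = -3 + \left(-160 - 167\right)^{2} = -3 + \left(-327\right)^{2} = -3 + 106929 = 106926$)
$Z{\left(x \right)} = -329 + x$
$\left(\left(h + 44829\right) - 103073\right) - Z{\left(-703 \right)} = \left(\left(106926 + 44829\right) - 103073\right) - \left(-329 - 703\right) = \left(151755 - 103073\right) - -1032 = 48682 + 1032 = 49714$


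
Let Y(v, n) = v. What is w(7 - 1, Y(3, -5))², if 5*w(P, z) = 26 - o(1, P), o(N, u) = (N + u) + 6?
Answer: 169/25 ≈ 6.7600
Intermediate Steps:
o(N, u) = 6 + N + u
w(P, z) = 19/5 - P/5 (w(P, z) = (26 - (6 + 1 + P))/5 = (26 - (7 + P))/5 = (26 + (-7 - P))/5 = (19 - P)/5 = 19/5 - P/5)
w(7 - 1, Y(3, -5))² = (19/5 - (7 - 1)/5)² = (19/5 - ⅕*6)² = (19/5 - 6/5)² = (13/5)² = 169/25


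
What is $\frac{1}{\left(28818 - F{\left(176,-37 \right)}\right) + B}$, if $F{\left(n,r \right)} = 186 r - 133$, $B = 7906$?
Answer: $\frac{1}{43739} \approx 2.2863 \cdot 10^{-5}$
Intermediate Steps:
$F{\left(n,r \right)} = -133 + 186 r$
$\frac{1}{\left(28818 - F{\left(176,-37 \right)}\right) + B} = \frac{1}{\left(28818 - \left(-133 + 186 \left(-37\right)\right)\right) + 7906} = \frac{1}{\left(28818 - \left(-133 - 6882\right)\right) + 7906} = \frac{1}{\left(28818 - -7015\right) + 7906} = \frac{1}{\left(28818 + 7015\right) + 7906} = \frac{1}{35833 + 7906} = \frac{1}{43739}$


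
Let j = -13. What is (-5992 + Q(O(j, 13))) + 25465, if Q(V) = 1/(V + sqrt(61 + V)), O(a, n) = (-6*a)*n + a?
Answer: 19491286148/1000939 - 3*sqrt(118)/1000939 ≈ 19473.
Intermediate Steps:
O(a, n) = a - 6*a*n (O(a, n) = -6*a*n + a = a - 6*a*n)
(-5992 + Q(O(j, 13))) + 25465 = (-5992 + 1/(-13*(1 - 6*13) + sqrt(61 - 13*(1 - 6*13)))) + 25465 = (-5992 + 1/(-13*(1 - 78) + sqrt(61 - 13*(1 - 78)))) + 25465 = (-5992 + 1/(-13*(-77) + sqrt(61 - 13*(-77)))) + 25465 = (-5992 + 1/(1001 + sqrt(61 + 1001))) + 25465 = (-5992 + 1/(1001 + sqrt(1062))) + 25465 = (-5992 + 1/(1001 + 3*sqrt(118))) + 25465 = 19473 + 1/(1001 + 3*sqrt(118))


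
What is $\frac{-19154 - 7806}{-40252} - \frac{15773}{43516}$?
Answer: $\frac{134574141}{437901508} \approx 0.30732$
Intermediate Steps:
$\frac{-19154 - 7806}{-40252} - \frac{15773}{43516} = \left(-26960\right) \left(- \frac{1}{40252}\right) - \frac{15773}{43516} = \frac{6740}{10063} - \frac{15773}{43516} = \frac{134574141}{437901508}$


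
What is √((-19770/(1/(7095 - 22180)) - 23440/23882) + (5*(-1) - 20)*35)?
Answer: √42523803719002055/11941 ≈ 17269.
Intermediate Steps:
√((-19770/(1/(7095 - 22180)) - 23440/23882) + (5*(-1) - 20)*35) = √((-19770/(1/(-15085)) - 23440*1/23882) + (-5 - 20)*35) = √((-19770/(-1/15085) - 11720/11941) - 25*35) = √((-19770*(-15085) - 11720/11941) - 875) = √((298230450 - 11720/11941) - 875) = √(3561169791730/11941 - 875) = √(3561159343355/11941) = √42523803719002055/11941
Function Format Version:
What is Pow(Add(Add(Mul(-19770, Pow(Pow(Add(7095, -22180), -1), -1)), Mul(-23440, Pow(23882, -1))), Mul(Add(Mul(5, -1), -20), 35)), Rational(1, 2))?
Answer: Mul(Rational(1, 11941), Pow(42523803719002055, Rational(1, 2))) ≈ 17269.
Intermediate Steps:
Pow(Add(Add(Mul(-19770, Pow(Pow(Add(7095, -22180), -1), -1)), Mul(-23440, Pow(23882, -1))), Mul(Add(Mul(5, -1), -20), 35)), Rational(1, 2)) = Pow(Add(Add(Mul(-19770, Pow(Pow(-15085, -1), -1)), Mul(-23440, Rational(1, 23882))), Mul(Add(-5, -20), 35)), Rational(1, 2)) = Pow(Add(Add(Mul(-19770, Pow(Rational(-1, 15085), -1)), Rational(-11720, 11941)), Mul(-25, 35)), Rational(1, 2)) = Pow(Add(Add(Mul(-19770, -15085), Rational(-11720, 11941)), -875), Rational(1, 2)) = Pow(Add(Add(298230450, Rational(-11720, 11941)), -875), Rational(1, 2)) = Pow(Add(Rational(3561169791730, 11941), -875), Rational(1, 2)) = Pow(Rational(3561159343355, 11941), Rational(1, 2)) = Mul(Rational(1, 11941), Pow(42523803719002055, Rational(1, 2)))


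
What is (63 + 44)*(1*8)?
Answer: 856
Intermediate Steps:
(63 + 44)*(1*8) = 107*8 = 856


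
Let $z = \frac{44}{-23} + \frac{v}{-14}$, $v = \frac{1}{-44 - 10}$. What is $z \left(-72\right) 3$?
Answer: $\frac{66482}{161} \approx 412.93$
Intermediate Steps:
$v = - \frac{1}{54}$ ($v = \frac{1}{-54} = - \frac{1}{54} \approx -0.018519$)
$z = - \frac{33241}{17388}$ ($z = \frac{44}{-23} - \frac{1}{54 \left(-14\right)} = 44 \left(- \frac{1}{23}\right) - - \frac{1}{756} = - \frac{44}{23} + \frac{1}{756} = - \frac{33241}{17388} \approx -1.9117$)
$z \left(-72\right) 3 = \left(- \frac{33241}{17388}\right) \left(-72\right) 3 = \frac{66482}{483} \cdot 3 = \frac{66482}{161}$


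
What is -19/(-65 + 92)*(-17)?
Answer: 323/27 ≈ 11.963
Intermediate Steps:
-19/(-65 + 92)*(-17) = -19/27*(-17) = 323/27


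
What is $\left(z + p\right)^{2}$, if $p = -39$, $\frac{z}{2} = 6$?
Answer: $729$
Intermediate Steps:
$z = 12$ ($z = 2 \cdot 6 = 12$)
$\left(z + p\right)^{2} = \left(12 - 39\right)^{2} = \left(-27\right)^{2} = 729$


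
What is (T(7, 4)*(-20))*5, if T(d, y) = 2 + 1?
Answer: -300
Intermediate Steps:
T(d, y) = 3
(T(7, 4)*(-20))*5 = (3*(-20))*5 = -60*5 = -300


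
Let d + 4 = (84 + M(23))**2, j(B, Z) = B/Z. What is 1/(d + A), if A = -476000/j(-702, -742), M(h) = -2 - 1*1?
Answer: -351/174294493 ≈ -2.0138e-6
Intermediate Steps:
M(h) = -3 (M(h) = -2 - 1 = -3)
A = -176596000/351 (A = -476000/((-702/(-742))) = -476000/((-702*(-1/742))) = -476000/351/371 = -476000*371/351 = -176596000/351 ≈ -5.0312e+5)
d = 6557 (d = -4 + (84 - 3)**2 = -4 + 81**2 = -4 + 6561 = 6557)
1/(d + A) = 1/(6557 - 176596000/351) = 1/(-174294493/351) = -351/174294493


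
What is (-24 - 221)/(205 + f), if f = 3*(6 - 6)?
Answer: -49/41 ≈ -1.1951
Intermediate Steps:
f = 0 (f = 3*0 = 0)
(-24 - 221)/(205 + f) = (-24 - 221)/(205 + 0) = -245/205 = -245*1/205 = -49/41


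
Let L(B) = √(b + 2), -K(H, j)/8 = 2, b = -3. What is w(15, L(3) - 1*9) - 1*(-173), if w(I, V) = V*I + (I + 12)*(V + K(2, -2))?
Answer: -637 + 42*I ≈ -637.0 + 42.0*I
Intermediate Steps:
K(H, j) = -16 (K(H, j) = -8*2 = -16)
L(B) = I (L(B) = √(-3 + 2) = √(-1) = I)
w(I, V) = I*V + (-16 + V)*(12 + I) (w(I, V) = V*I + (I + 12)*(V - 16) = I*V + (12 + I)*(-16 + V) = I*V + (-16 + V)*(12 + I))
w(15, L(3) - 1*9) - 1*(-173) = (-192 - 16*15 + 12*(I - 1*9) + 2*15*(I - 1*9)) - 1*(-173) = (-192 - 240 + 12*(I - 9) + 2*15*(I - 9)) + 173 = (-192 - 240 + 12*(-9 + I) + 2*15*(-9 + I)) + 173 = (-192 - 240 + (-108 + 12*I) + (-270 + 30*I)) + 173 = (-810 + 42*I) + 173 = -637 + 42*I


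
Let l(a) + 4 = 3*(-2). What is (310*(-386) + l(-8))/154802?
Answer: -59835/77401 ≈ -0.77305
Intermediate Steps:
l(a) = -10 (l(a) = -4 + 3*(-2) = -4 - 6 = -10)
(310*(-386) + l(-8))/154802 = (310*(-386) - 10)/154802 = (-119660 - 10)*(1/154802) = -119670*1/154802 = -59835/77401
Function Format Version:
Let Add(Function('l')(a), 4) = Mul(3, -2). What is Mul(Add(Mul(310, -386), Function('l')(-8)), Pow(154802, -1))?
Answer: Rational(-59835, 77401) ≈ -0.77305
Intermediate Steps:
Function('l')(a) = -10 (Function('l')(a) = Add(-4, Mul(3, -2)) = Add(-4, -6) = -10)
Mul(Add(Mul(310, -386), Function('l')(-8)), Pow(154802, -1)) = Mul(Add(Mul(310, -386), -10), Pow(154802, -1)) = Mul(Add(-119660, -10), Rational(1, 154802)) = Mul(-119670, Rational(1, 154802)) = Rational(-59835, 77401)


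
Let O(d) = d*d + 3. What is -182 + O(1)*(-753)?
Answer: -3194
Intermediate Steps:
O(d) = 3 + d² (O(d) = d² + 3 = 3 + d²)
-182 + O(1)*(-753) = -182 + (3 + 1²)*(-753) = -182 + (3 + 1)*(-753) = -182 + 4*(-753) = -182 - 3012 = -3194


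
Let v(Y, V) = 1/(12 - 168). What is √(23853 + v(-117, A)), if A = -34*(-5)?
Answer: √145121613/78 ≈ 154.44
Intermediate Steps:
A = 170
v(Y, V) = -1/156 (v(Y, V) = 1/(-156) = -1/156)
√(23853 + v(-117, A)) = √(23853 - 1/156) = √(3721067/156) = √145121613/78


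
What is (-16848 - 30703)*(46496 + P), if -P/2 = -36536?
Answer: -5685577968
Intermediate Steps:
P = 73072 (P = -2*(-36536) = 73072)
(-16848 - 30703)*(46496 + P) = (-16848 - 30703)*(46496 + 73072) = -47551*119568 = -5685577968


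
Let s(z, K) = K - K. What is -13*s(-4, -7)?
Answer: 0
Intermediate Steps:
s(z, K) = 0
-13*s(-4, -7) = -13*0 = 0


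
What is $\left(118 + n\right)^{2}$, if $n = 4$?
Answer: $14884$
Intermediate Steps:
$\left(118 + n\right)^{2} = \left(118 + 4\right)^{2} = 122^{2} = 14884$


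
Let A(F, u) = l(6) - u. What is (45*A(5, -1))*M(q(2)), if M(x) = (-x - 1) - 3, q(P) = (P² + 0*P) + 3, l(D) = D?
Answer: -3465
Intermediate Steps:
q(P) = 3 + P² (q(P) = (P² + 0) + 3 = P² + 3 = 3 + P²)
M(x) = -4 - x (M(x) = (-1 - x) - 3 = -4 - x)
A(F, u) = 6 - u
(45*A(5, -1))*M(q(2)) = (45*(6 - 1*(-1)))*(-4 - (3 + 2²)) = (45*(6 + 1))*(-4 - (3 + 4)) = (45*7)*(-4 - 1*7) = 315*(-4 - 7) = 315*(-11) = -3465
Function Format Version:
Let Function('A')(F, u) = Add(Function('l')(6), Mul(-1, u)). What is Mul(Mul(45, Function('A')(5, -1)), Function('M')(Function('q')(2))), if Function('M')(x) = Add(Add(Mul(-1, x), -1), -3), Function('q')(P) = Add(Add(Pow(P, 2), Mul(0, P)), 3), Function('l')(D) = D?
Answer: -3465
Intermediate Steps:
Function('q')(P) = Add(3, Pow(P, 2)) (Function('q')(P) = Add(Add(Pow(P, 2), 0), 3) = Add(Pow(P, 2), 3) = Add(3, Pow(P, 2)))
Function('M')(x) = Add(-4, Mul(-1, x)) (Function('M')(x) = Add(Add(-1, Mul(-1, x)), -3) = Add(-4, Mul(-1, x)))
Function('A')(F, u) = Add(6, Mul(-1, u))
Mul(Mul(45, Function('A')(5, -1)), Function('M')(Function('q')(2))) = Mul(Mul(45, Add(6, Mul(-1, -1))), Add(-4, Mul(-1, Add(3, Pow(2, 2))))) = Mul(Mul(45, Add(6, 1)), Add(-4, Mul(-1, Add(3, 4)))) = Mul(Mul(45, 7), Add(-4, Mul(-1, 7))) = Mul(315, Add(-4, -7)) = Mul(315, -11) = -3465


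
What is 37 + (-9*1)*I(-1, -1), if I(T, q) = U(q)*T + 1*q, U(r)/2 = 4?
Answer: 118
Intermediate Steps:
U(r) = 8 (U(r) = 2*4 = 8)
I(T, q) = q + 8*T (I(T, q) = 8*T + 1*q = 8*T + q = q + 8*T)
37 + (-9*1)*I(-1, -1) = 37 + (-9*1)*(-1 + 8*(-1)) = 37 - 9*(-1 - 8) = 37 - 9*(-9) = 37 + 81 = 118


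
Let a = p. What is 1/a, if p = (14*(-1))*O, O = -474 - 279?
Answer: 1/10542 ≈ 9.4859e-5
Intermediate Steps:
O = -753
p = 10542 (p = (14*(-1))*(-753) = -14*(-753) = 10542)
a = 10542
1/a = 1/10542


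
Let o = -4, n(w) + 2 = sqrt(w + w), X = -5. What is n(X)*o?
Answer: 8 - 4*I*sqrt(10) ≈ 8.0 - 12.649*I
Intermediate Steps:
n(w) = -2 + sqrt(2)*sqrt(w) (n(w) = -2 + sqrt(w + w) = -2 + sqrt(2*w) = -2 + sqrt(2)*sqrt(w))
n(X)*o = (-2 + sqrt(2)*sqrt(-5))*(-4) = (-2 + sqrt(2)*(I*sqrt(5)))*(-4) = (-2 + I*sqrt(10))*(-4) = 8 - 4*I*sqrt(10)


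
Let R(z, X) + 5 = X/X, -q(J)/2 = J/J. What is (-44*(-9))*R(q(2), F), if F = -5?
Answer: -1584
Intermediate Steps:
q(J) = -2 (q(J) = -2*J/J = -2*1 = -2)
R(z, X) = -4 (R(z, X) = -5 + X/X = -5 + 1 = -4)
(-44*(-9))*R(q(2), F) = -44*(-9)*(-4) = 396*(-4) = -1584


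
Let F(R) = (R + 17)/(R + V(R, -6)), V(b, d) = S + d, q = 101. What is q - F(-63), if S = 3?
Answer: 3310/33 ≈ 100.30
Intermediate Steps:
V(b, d) = 3 + d
F(R) = (17 + R)/(-3 + R) (F(R) = (R + 17)/(R + (3 - 6)) = (17 + R)/(R - 3) = (17 + R)/(-3 + R))
q - F(-63) = 101 - (17 - 63)/(-3 - 63) = 101 - (-46)/(-66) = 101 - (-1)*(-46)/66 = 101 - 1*23/33 = 101 - 23/33 = 3310/33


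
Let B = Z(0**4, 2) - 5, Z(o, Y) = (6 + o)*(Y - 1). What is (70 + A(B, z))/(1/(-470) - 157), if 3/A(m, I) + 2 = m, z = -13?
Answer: -31490/73791 ≈ -0.42675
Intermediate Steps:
Z(o, Y) = (-1 + Y)*(6 + o) (Z(o, Y) = (6 + o)*(-1 + Y) = (-1 + Y)*(6 + o))
B = 1 (B = (-6 - 1*0**4 + 6*2 + 2*0**4) - 5 = (-6 - 1*0 + 12 + 2*0) - 5 = (-6 + 0 + 12 + 0) - 5 = 6 - 5 = 1)
A(m, I) = 3/(-2 + m)
(70 + A(B, z))/(1/(-470) - 157) = (70 + 3/(-2 + 1))/(1/(-470) - 157) = (70 + 3/(-1))/(-1/470 - 157) = (70 + 3*(-1))/(-73791/470) = (70 - 3)*(-470/73791) = 67*(-470/73791) = -31490/73791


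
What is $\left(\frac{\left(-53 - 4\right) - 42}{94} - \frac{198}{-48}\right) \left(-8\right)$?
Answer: $- \frac{1155}{47} \approx -24.574$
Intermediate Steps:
$\left(\frac{\left(-53 - 4\right) - 42}{94} - \frac{198}{-48}\right) \left(-8\right) = \left(\left(-57 - 42\right) \frac{1}{94} - - \frac{33}{8}\right) \left(-8\right) = \left(\left(-99\right) \frac{1}{94} + \frac{33}{8}\right) \left(-8\right) = \left(- \frac{99}{94} + \frac{33}{8}\right) \left(-8\right) = \frac{1155}{376} \left(-8\right) = - \frac{1155}{47}$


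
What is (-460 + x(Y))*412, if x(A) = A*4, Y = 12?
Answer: -169744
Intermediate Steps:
x(A) = 4*A
(-460 + x(Y))*412 = (-460 + 4*12)*412 = (-460 + 48)*412 = -412*412 = -169744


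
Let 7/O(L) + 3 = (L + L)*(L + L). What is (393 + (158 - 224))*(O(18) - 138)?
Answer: -19448543/431 ≈ -45124.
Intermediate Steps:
O(L) = 7/(-3 + 4*L²) (O(L) = 7/(-3 + (L + L)*(L + L)) = 7/(-3 + (2*L)*(2*L)) = 7/(-3 + 4*L²))
(393 + (158 - 224))*(O(18) - 138) = (393 + (158 - 224))*(7/(-3 + 4*18²) - 138) = (393 - 66)*(7/(-3 + 4*324) - 138) = 327*(7/(-3 + 1296) - 138) = 327*(7/1293 - 138) = 327*(-178427/1293) = -19448543/431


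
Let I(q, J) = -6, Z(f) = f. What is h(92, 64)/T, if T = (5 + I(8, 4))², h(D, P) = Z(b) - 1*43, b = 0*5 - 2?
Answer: -45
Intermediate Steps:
b = -2 (b = 0 - 2 = -2)
h(D, P) = -45 (h(D, P) = -2 - 1*43 = -2 - 43 = -45)
T = 1 (T = (5 - 6)² = (-1)² = 1)
h(92, 64)/T = -45/1 = -45*1 = -45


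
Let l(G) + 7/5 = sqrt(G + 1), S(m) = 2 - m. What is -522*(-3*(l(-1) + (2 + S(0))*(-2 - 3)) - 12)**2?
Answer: -35559162/25 ≈ -1.4224e+6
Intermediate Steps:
l(G) = -7/5 + sqrt(1 + G) (l(G) = -7/5 + sqrt(G + 1) = -7/5 + sqrt(1 + G))
-522*(-3*(l(-1) + (2 + S(0))*(-2 - 3)) - 12)**2 = -522*(-3*((-7/5 + sqrt(1 - 1)) + (2 + (2 - 1*0))*(-2 - 3)) - 12)**2 = -522*(-3*((-7/5 + sqrt(0)) + (2 + (2 + 0))*(-5)) - 12)**2 = -522*(-3*((-7/5 + 0) + (2 + 2)*(-5)) - 12)**2 = -522*(-3*(-7/5 + 4*(-5)) - 12)**2 = -522*(-3*(-7/5 - 20) - 12)**2 = -522*(-3*(-107/5) - 12)**2 = -522*(321/5 - 12)**2 = -522*(261/5)**2 = -522*68121/25 = -35559162/25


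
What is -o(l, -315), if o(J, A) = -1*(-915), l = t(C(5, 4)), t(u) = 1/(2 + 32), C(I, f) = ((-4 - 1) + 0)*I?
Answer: -915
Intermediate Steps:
C(I, f) = -5*I (C(I, f) = (-5 + 0)*I = -5*I)
t(u) = 1/34
l = 1/34 ≈ 0.029412
o(J, A) = 915
-o(l, -315) = -1*915 = -915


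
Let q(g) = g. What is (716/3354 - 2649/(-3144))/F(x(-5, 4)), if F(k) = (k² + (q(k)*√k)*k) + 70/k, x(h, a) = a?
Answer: 1855975/115115988 ≈ 0.016123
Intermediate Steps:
F(k) = k² + k^(5/2) + 70/k (F(k) = (k² + (k*√k)*k) + 70/k = (k² + k^(3/2)*k) + 70/k = (k² + k^(5/2)) + 70/k = k² + k^(5/2) + 70/k)
(716/3354 - 2649/(-3144))/F(x(-5, 4)) = (716/3354 - 2649/(-3144))/(((70 + 4³ + 4^(7/2))/4)) = (716*(1/3354) - 2649*(-1/3144))/(((70 + 64 + 128)/4)) = (358/1677 + 883/1048)/(((¼)*262)) = 1855975/(1757496*(131/2)) = (1855975/1757496)*(2/131) = 1855975/115115988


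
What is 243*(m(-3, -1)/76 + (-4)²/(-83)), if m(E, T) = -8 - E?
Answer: -396333/6308 ≈ -62.830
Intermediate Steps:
243*(m(-3, -1)/76 + (-4)²/(-83)) = 243*((-8 - 1*(-3))/76 + (-4)²/(-83)) = 243*((-8 + 3)*(1/76) + 16*(-1/83)) = 243*(-5*1/76 - 16/83) = 243*(-5/76 - 16/83) = 243*(-1631/6308) = -396333/6308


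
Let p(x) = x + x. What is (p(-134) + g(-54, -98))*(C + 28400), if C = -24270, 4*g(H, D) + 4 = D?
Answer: -1212155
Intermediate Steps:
g(H, D) = -1 + D/4
p(x) = 2*x
(p(-134) + g(-54, -98))*(C + 28400) = (2*(-134) + (-1 + (¼)*(-98)))*(-24270 + 28400) = (-268 + (-1 - 49/2))*4130 = (-268 - 51/2)*4130 = -587/2*4130 = -1212155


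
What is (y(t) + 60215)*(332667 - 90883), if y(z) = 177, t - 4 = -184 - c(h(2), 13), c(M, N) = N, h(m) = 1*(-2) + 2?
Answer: 14601819328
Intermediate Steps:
h(m) = 0 (h(m) = -2 + 2 = 0)
t = -193 (t = 4 + (-184 - 1*13) = 4 + (-184 - 13) = 4 - 197 = -193)
(y(t) + 60215)*(332667 - 90883) = (177 + 60215)*(332667 - 90883) = 60392*241784 = 14601819328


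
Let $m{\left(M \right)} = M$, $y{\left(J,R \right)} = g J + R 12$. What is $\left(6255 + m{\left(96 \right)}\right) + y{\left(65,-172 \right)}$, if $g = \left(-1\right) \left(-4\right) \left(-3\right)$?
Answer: $3507$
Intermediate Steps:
$g = -12$ ($g = 4 \left(-3\right) = -12$)
$y{\left(J,R \right)} = - 12 J + 12 R$ ($y{\left(J,R \right)} = - 12 J + R 12 = - 12 J + 12 R$)
$\left(6255 + m{\left(96 \right)}\right) + y{\left(65,-172 \right)} = \left(6255 + 96\right) + \left(\left(-12\right) 65 + 12 \left(-172\right)\right) = 6351 - 2844 = 3507$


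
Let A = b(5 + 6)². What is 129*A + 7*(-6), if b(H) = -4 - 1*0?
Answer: 2022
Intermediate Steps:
b(H) = -4 (b(H) = -4 + 0 = -4)
A = 16 (A = (-4)² = 16)
129*A + 7*(-6) = 129*16 + 7*(-6) = 2064 - 42 = 2022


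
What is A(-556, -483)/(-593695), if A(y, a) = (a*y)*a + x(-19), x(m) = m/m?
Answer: 129708683/593695 ≈ 218.48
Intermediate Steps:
x(m) = 1
A(y, a) = 1 + y*a² (A(y, a) = (a*y)*a + 1 = y*a² + 1 = 1 + y*a²)
A(-556, -483)/(-593695) = (1 - 556*(-483)²)/(-593695) = (1 - 556*233289)*(-1/593695) = (1 - 129708684)*(-1/593695) = -129708683*(-1/593695) = 129708683/593695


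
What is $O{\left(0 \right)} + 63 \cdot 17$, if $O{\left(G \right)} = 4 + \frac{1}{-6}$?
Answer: $\frac{6449}{6} \approx 1074.8$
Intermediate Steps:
$O{\left(G \right)} = \frac{23}{6}$ ($O{\left(G \right)} = 4 - \frac{1}{6} = \frac{23}{6}$)
$O{\left(0 \right)} + 63 \cdot 17 = \frac{23}{6} + 63 \cdot 17 = \frac{23}{6} + 1071 = \frac{6449}{6}$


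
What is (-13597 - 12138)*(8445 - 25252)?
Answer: 432528145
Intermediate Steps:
(-13597 - 12138)*(8445 - 25252) = -25735*(-16807) = 432528145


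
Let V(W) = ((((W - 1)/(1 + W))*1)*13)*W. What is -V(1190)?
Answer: -18393830/1191 ≈ -15444.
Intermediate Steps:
V(W) = 13*W*(-1 + W)/(1 + W) (V(W) = ((((-1 + W)/(1 + W))*1)*13)*W = (((-1 + W)/(1 + W))*13)*W = (13*(-1 + W)/(1 + W))*W = 13*W*(-1 + W)/(1 + W))
-V(1190) = -13*1190*(-1 + 1190)/(1 + 1190) = -13*1190*1189/1191 = -1*18393830/1191 = -18393830/1191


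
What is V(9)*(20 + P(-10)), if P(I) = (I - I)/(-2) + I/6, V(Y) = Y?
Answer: 165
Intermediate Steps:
P(I) = I/6 (P(I) = 0*(-1/2) + I*(1/6) = 0 + I/6 = I/6)
V(9)*(20 + P(-10)) = 9*(20 + (1/6)*(-10)) = 9*(20 - 5/3) = 9*(55/3) = 165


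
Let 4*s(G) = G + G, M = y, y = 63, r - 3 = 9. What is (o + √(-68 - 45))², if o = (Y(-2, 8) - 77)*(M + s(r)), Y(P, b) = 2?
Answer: (5175 - I*√113)² ≈ 2.6781e+7 - 1.1e+5*I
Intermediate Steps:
r = 12 (r = 3 + 9 = 12)
M = 63
s(G) = G/2 (s(G) = (G + G)/4 = (2*G)/4 = G/2)
o = -5175 (o = (2 - 77)*(63 + (½)*12) = -75*(63 + 6) = -75*69 = -5175)
(o + √(-68 - 45))² = (-5175 + √(-68 - 45))² = (-5175 + √(-113))² = (-5175 + I*√113)²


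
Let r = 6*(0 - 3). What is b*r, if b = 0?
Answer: 0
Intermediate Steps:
r = -18 (r = 6*(-3) = -18)
b*r = 0*(-18) = 0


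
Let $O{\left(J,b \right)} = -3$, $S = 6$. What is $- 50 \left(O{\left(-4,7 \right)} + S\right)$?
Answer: $-150$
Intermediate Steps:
$- 50 \left(O{\left(-4,7 \right)} + S\right) = - 50 \left(-3 + 6\right) = \left(-50\right) 3 = -150$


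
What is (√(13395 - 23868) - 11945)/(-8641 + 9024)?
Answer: -11945/383 + I*√10473/383 ≈ -31.188 + 0.2672*I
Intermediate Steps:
(√(13395 - 23868) - 11945)/(-8641 + 9024) = (√(-10473) - 11945)/383 = (I*√10473 - 11945)*(1/383) = (-11945 + I*√10473)*(1/383) = -11945/383 + I*√10473/383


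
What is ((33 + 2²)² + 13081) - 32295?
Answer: -17845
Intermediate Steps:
((33 + 2²)² + 13081) - 32295 = ((33 + 4)² + 13081) - 32295 = (37² + 13081) - 32295 = (1369 + 13081) - 32295 = 14450 - 32295 = -17845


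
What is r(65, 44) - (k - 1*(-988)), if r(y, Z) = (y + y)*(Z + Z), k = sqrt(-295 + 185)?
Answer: 10452 - I*sqrt(110) ≈ 10452.0 - 10.488*I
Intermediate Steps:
k = I*sqrt(110) (k = sqrt(-110) = I*sqrt(110) ≈ 10.488*I)
r(y, Z) = 4*Z*y (r(y, Z) = (2*y)*(2*Z) = 4*Z*y)
r(65, 44) - (k - 1*(-988)) = 4*44*65 - (I*sqrt(110) - 1*(-988)) = 11440 - (I*sqrt(110) + 988) = 11440 - (988 + I*sqrt(110)) = 11440 + (-988 - I*sqrt(110)) = 10452 - I*sqrt(110)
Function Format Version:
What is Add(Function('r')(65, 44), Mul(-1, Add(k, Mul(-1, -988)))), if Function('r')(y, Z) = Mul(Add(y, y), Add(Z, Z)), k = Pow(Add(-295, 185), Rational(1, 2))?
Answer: Add(10452, Mul(-1, I, Pow(110, Rational(1, 2)))) ≈ Add(10452., Mul(-10.488, I))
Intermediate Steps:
k = Mul(I, Pow(110, Rational(1, 2))) (k = Pow(-110, Rational(1, 2)) = Mul(I, Pow(110, Rational(1, 2))) ≈ Mul(10.488, I))
Function('r')(y, Z) = Mul(4, Z, y) (Function('r')(y, Z) = Mul(Mul(2, y), Mul(2, Z)) = Mul(4, Z, y))
Add(Function('r')(65, 44), Mul(-1, Add(k, Mul(-1, -988)))) = Add(Mul(4, 44, 65), Mul(-1, Add(Mul(I, Pow(110, Rational(1, 2))), Mul(-1, -988)))) = Add(11440, Mul(-1, Add(Mul(I, Pow(110, Rational(1, 2))), 988))) = Add(11440, Mul(-1, Add(988, Mul(I, Pow(110, Rational(1, 2)))))) = Add(11440, Add(-988, Mul(-1, I, Pow(110, Rational(1, 2))))) = Add(10452, Mul(-1, I, Pow(110, Rational(1, 2))))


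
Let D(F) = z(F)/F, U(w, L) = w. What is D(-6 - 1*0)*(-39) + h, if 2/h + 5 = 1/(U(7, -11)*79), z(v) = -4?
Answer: -36485/1382 ≈ -26.400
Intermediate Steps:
D(F) = -4/F
h = -553/1382 (h = 2/(-5 + 1/(7*79)) = 2/(-5 + (⅐)*(1/79)) = 2/(-5 + 1/553) = 2/(-2764/553) = 2*(-553/2764) = -553/1382 ≈ -0.40014)
D(-6 - 1*0)*(-39) + h = -4/(-6 - 1*0)*(-39) - 553/1382 = -4/(-6 + 0)*(-39) - 553/1382 = -4/(-6)*(-39) - 553/1382 = -4*(-⅙)*(-39) - 553/1382 = (⅔)*(-39) - 553/1382 = -26 - 553/1382 = -36485/1382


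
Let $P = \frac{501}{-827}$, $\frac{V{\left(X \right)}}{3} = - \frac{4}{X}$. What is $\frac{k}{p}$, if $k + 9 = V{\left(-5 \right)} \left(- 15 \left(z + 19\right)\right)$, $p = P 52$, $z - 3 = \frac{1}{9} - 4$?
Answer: $\frac{546647}{26052} \approx 20.983$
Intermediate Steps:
$V{\left(X \right)} = - \frac{12}{X}$ ($V{\left(X \right)} = 3 \left(- \frac{4}{X}\right) = - \frac{12}{X}$)
$P = - \frac{501}{827}$ ($P = 501 \left(- \frac{1}{827}\right) = - \frac{501}{827} \approx -0.6058$)
$z = - \frac{8}{9}$ ($z = 3 + \left(\frac{1}{9} - 4\right) = 3 - \frac{35}{9} = - \frac{8}{9} \approx -0.88889$)
$p = - \frac{26052}{827}$ ($p = \left(- \frac{501}{827}\right) 52 = - \frac{26052}{827} \approx -31.502$)
$k = -661$ ($k = -9 + - \frac{12}{-5} \left(- 15 \left(- \frac{8}{9} + 19\right)\right) = -9 + \left(-12\right) \left(- \frac{1}{5}\right) \left(\left(-15\right) \frac{163}{9}\right) = -9 + \frac{12}{5} \left(- \frac{815}{3}\right) = -9 - 652 = -661$)
$\frac{k}{p} = - \frac{661}{- \frac{26052}{827}} = \left(-661\right) \left(- \frac{827}{26052}\right) = \frac{546647}{26052}$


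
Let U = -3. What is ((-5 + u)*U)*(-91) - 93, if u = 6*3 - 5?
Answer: 2091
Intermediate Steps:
u = 13 (u = 18 - 5 = 13)
((-5 + u)*U)*(-91) - 93 = ((-5 + 13)*(-3))*(-91) - 93 = (8*(-3))*(-91) - 93 = -24*(-91) - 93 = 2184 - 93 = 2091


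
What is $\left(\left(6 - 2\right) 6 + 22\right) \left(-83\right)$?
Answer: $-3818$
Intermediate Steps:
$\left(\left(6 - 2\right) 6 + 22\right) \left(-83\right) = \left(4 \cdot 6 + 22\right) \left(-83\right) = \left(24 + 22\right) \left(-83\right) = 46 \left(-83\right) = -3818$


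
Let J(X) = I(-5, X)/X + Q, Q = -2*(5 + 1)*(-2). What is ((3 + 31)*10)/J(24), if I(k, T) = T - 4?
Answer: 2040/149 ≈ 13.691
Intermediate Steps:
I(k, T) = -4 + T
Q = 24 (Q = -12*(-2) = -2*(-12) = 24)
J(X) = 24 + (-4 + X)/X (J(X) = (-4 + X)/X + 24 = 24 + (-4 + X)/X)
((3 + 31)*10)/J(24) = ((3 + 31)*10)/(25 - 4/24) = (34*10)/(25 - 4*1/24) = 340/(25 - ⅙) = 340/(149/6) = 340*(6/149) = 2040/149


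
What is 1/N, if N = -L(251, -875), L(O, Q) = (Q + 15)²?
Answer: -1/739600 ≈ -1.3521e-6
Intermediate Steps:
L(O, Q) = (15 + Q)²
N = -739600 (N = -(15 - 875)² = -1*(-860)² = -1*739600 = -739600)
1/N = 1/(-739600) = -1/739600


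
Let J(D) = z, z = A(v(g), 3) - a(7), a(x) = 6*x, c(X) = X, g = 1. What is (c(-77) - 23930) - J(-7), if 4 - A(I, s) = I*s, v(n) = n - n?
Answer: -23969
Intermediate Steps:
v(n) = 0
A(I, s) = 4 - I*s
z = -38 (z = (4 - 1*0*3) - 6*7 = (4 + 0) - 1*42 = 4 - 42 = -38)
J(D) = -38
(c(-77) - 23930) - J(-7) = (-77 - 23930) - 1*(-38) = -24007 + 38 = -23969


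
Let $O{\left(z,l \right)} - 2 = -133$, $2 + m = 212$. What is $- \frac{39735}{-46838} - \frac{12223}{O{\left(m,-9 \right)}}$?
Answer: $\frac{577706159}{6135778} \approx 94.154$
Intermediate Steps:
$m = 210$ ($m = -2 + 212 = 210$)
$O{\left(z,l \right)} = -131$ ($O{\left(z,l \right)} = 2 - 133 = -131$)
$- \frac{39735}{-46838} - \frac{12223}{O{\left(m,-9 \right)}} = - \frac{39735}{-46838} - \frac{12223}{-131} = \left(-39735\right) \left(- \frac{1}{46838}\right) - - \frac{12223}{131} = \frac{39735}{46838} + \frac{12223}{131} = \frac{577706159}{6135778}$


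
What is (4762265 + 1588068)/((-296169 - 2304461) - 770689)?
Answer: -6350333/3371319 ≈ -1.8836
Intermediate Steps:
(4762265 + 1588068)/((-296169 - 2304461) - 770689) = 6350333/(-2600630 - 770689) = 6350333/(-3371319) = 6350333*(-1/3371319) = -6350333/3371319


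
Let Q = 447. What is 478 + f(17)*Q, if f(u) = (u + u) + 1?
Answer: 16123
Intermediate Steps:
f(u) = 1 + 2*u (f(u) = 2*u + 1 = 1 + 2*u)
478 + f(17)*Q = 478 + (1 + 2*17)*447 = 478 + (1 + 34)*447 = 478 + 35*447 = 478 + 15645 = 16123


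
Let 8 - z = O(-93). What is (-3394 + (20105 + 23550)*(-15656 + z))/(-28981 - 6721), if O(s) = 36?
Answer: 342344207/17851 ≈ 19178.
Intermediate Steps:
z = -28 (z = 8 - 1*36 = 8 - 36 = -28)
(-3394 + (20105 + 23550)*(-15656 + z))/(-28981 - 6721) = (-3394 + (20105 + 23550)*(-15656 - 28))/(-28981 - 6721) = (-3394 + 43655*(-15684))/(-35702) = (-3394 - 684685020)*(-1/35702) = -684688414*(-1/35702) = 342344207/17851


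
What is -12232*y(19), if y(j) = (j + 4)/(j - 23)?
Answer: 70334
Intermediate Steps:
y(j) = (4 + j)/(-23 + j)
-12232*y(19) = -12232*(4 + 19)/(-23 + 19) = -12232*23/(-4) = -(-3058)*23 = -12232*(-23/4) = 70334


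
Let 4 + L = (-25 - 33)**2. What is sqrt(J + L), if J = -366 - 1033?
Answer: sqrt(1961) ≈ 44.283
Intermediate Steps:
J = -1399
L = 3360 (L = -4 + (-25 - 33)**2 = -4 + (-58)**2 = -4 + 3364 = 3360)
sqrt(J + L) = sqrt(-1399 + 3360) = sqrt(1961)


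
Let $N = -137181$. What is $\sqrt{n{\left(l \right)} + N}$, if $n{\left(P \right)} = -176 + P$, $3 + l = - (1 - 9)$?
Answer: $2 i \sqrt{34338} \approx 370.61 i$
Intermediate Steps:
$l = 5$ ($l = -3 - \left(1 - 9\right) = -3 - -8 = -3 + 8 = 5$)
$\sqrt{n{\left(l \right)} + N} = \sqrt{\left(-176 + 5\right) - 137181} = \sqrt{-171 - 137181} = \sqrt{-137352} = 2 i \sqrt{34338}$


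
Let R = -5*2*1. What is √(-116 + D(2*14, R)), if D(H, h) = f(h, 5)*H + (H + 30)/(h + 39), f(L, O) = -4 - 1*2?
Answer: I*√282 ≈ 16.793*I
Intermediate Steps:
f(L, O) = -6 (f(L, O) = -4 - 2 = -6)
R = -10 (R = -10*1 = -10)
D(H, h) = -6*H + (30 + H)/(39 + h) (D(H, h) = -6*H + (H + 30)/(h + 39) = -6*H + (30 + H)/(39 + h))
√(-116 + D(2*14, R)) = √(-116 + (30 - 466*14 - 6*2*14*(-10))/(39 - 10)) = √(-116 + (30 - 233*28 - 6*28*(-10))/29) = √(-116 + (30 - 6524 + 1680)/29) = √(-116 + (1/29)*(-4814)) = √(-116 - 166) = √(-282) = I*√282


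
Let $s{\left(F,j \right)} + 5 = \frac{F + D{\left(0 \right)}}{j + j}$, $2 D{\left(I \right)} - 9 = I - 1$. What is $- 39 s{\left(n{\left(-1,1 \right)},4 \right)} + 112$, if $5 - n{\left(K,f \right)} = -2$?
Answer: $\frac{2027}{8} \approx 253.38$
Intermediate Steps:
$D{\left(I \right)} = 4 + \frac{I}{2}$ ($D{\left(I \right)} = \frac{9}{2} + \frac{I - 1}{2} = \frac{9}{2} + \frac{-1 + I}{2} = \frac{9}{2} + \left(- \frac{1}{2} + \frac{I}{2}\right) = 4 + \frac{I}{2}$)
$n{\left(K,f \right)} = 7$ ($n{\left(K,f \right)} = 5 - -2 = 5 + 2 = 7$)
$s{\left(F,j \right)} = -5 + \frac{4 + F}{2 j}$ ($s{\left(F,j \right)} = -5 + \frac{F + \left(4 + \frac{1}{2} \cdot 0\right)}{j + j} = -5 + \frac{F + \left(4 + 0\right)}{2 j} = -5 + \left(F + 4\right) \frac{1}{2 j} = -5 + \left(4 + F\right) \frac{1}{2 j} = -5 + \frac{4 + F}{2 j}$)
$- 39 s{\left(n{\left(-1,1 \right)},4 \right)} + 112 = - 39 \frac{4 + 7 - 40}{2 \cdot 4} + 112 = - 39 \cdot \frac{1}{2} \cdot \frac{1}{4} \left(4 + 7 - 40\right) + 112 = - 39 \cdot \frac{1}{2} \cdot \frac{1}{4} \left(-29\right) + 112 = \left(-39\right) \left(- \frac{29}{8}\right) + 112 = \frac{1131}{8} + 112 = \frac{2027}{8}$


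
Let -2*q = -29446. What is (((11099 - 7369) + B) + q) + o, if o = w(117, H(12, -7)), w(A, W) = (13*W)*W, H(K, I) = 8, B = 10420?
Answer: 29705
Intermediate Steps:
w(A, W) = 13*W²
q = 14723 (q = -½*(-29446) = 14723)
o = 832 (o = 13*8² = 13*64 = 832)
(((11099 - 7369) + B) + q) + o = (((11099 - 7369) + 10420) + 14723) + 832 = ((3730 + 10420) + 14723) + 832 = (14150 + 14723) + 832 = 28873 + 832 = 29705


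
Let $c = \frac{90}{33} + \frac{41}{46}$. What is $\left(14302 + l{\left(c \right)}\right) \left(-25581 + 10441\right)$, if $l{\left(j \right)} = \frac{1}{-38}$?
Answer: $- \frac{4114105750}{19} \approx -2.1653 \cdot 10^{8}$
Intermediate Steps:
$c = \frac{1831}{506}$ ($c = 90 \cdot \frac{1}{33} + 41 \cdot \frac{1}{46} = \frac{30}{11} + \frac{41}{46} = \frac{1831}{506} \approx 3.6186$)
$l{\left(j \right)} = - \frac{1}{38}$
$\left(14302 + l{\left(c \right)}\right) \left(-25581 + 10441\right) = \left(14302 - \frac{1}{38}\right) \left(-25581 + 10441\right) = \frac{543475}{38} \left(-15140\right) = - \frac{4114105750}{19}$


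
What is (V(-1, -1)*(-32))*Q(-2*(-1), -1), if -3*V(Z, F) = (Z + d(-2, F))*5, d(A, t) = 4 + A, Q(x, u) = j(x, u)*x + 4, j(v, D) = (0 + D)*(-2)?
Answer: 1280/3 ≈ 426.67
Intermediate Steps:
j(v, D) = -2*D (j(v, D) = D*(-2) = -2*D)
Q(x, u) = 4 - 2*u*x (Q(x, u) = (-2*u)*x + 4 = -2*u*x + 4 = 4 - 2*u*x)
V(Z, F) = -10/3 - 5*Z/3 (V(Z, F) = -(Z + (4 - 2))*5/3 = -(Z + 2)*5/3 = -(2 + Z)*5/3 = -(10 + 5*Z)/3 = -10/3 - 5*Z/3)
(V(-1, -1)*(-32))*Q(-2*(-1), -1) = ((-10/3 - 5/3*(-1))*(-32))*(4 - 2*(-1)*(-2*(-1))) = ((-10/3 + 5/3)*(-32))*(4 - 2*(-1)*2) = (-5/3*(-32))*(4 + 4) = (160/3)*8 = 1280/3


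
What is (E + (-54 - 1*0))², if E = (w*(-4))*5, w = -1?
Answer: 1156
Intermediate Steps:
E = 20 (E = -1*(-4)*5 = 4*5 = 20)
(E + (-54 - 1*0))² = (20 + (-54 - 1*0))² = (20 + (-54 + 0))² = (20 - 54)² = (-34)² = 1156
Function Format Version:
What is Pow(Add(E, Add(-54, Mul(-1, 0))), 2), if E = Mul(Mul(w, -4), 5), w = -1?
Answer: 1156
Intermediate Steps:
E = 20 (E = Mul(Mul(-1, -4), 5) = Mul(4, 5) = 20)
Pow(Add(E, Add(-54, Mul(-1, 0))), 2) = Pow(Add(20, Add(-54, Mul(-1, 0))), 2) = Pow(Add(20, Add(-54, 0)), 2) = Pow(Add(20, -54), 2) = Pow(-34, 2) = 1156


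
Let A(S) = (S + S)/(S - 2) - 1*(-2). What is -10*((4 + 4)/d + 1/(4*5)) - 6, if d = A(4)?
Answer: -119/6 ≈ -19.833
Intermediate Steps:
A(S) = 2 + 2*S/(-2 + S) (A(S) = (2*S)/(-2 + S) + 2 = 2*S/(-2 + S) + 2 = 2 + 2*S/(-2 + S))
d = 6 (d = 4*(-1 + 4)/(-2 + 4) = 4*3/2 = 4*(1/2)*3 = 6)
-10*((4 + 4)/d + 1/(4*5)) - 6 = -10*((4 + 4)/6 + 1/(4*5)) - 6 = -10*(8*(1/6) + 1/20) - 6 = -10*(4/3 + 1*(1/20)) - 6 = -10*(4/3 + 1/20) - 6 = -10*83/60 - 6 = -83/6 - 6 = -119/6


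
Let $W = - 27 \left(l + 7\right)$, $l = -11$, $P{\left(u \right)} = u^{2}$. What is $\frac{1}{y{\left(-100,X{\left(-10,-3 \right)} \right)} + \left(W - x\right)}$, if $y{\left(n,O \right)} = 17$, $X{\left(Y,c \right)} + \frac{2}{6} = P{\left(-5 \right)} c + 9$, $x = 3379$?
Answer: $- \frac{1}{3254} \approx -0.00030731$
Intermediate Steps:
$W = 108$ ($W = - 27 \left(-11 + 7\right) = \left(-27\right) \left(-4\right) = 108$)
$X{\left(Y,c \right)} = \frac{26}{3} + 25 c$ ($X{\left(Y,c \right)} = - \frac{1}{3} + \left(\left(-5\right)^{2} c + 9\right) = - \frac{1}{3} + \left(25 c + 9\right) = - \frac{1}{3} + \left(9 + 25 c\right) = \frac{26}{3} + 25 c$)
$\frac{1}{y{\left(-100,X{\left(-10,-3 \right)} \right)} + \left(W - x\right)} = \frac{1}{17 + \left(108 - 3379\right)} = \frac{1}{17 - 3271} = \frac{1}{-3254} = - \frac{1}{3254}$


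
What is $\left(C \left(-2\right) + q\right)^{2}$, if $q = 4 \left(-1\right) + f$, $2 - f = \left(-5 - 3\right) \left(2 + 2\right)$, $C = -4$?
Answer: $1444$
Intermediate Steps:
$f = 34$ ($f = 2 - \left(-5 - 3\right) \left(2 + 2\right) = 2 - \left(-8\right) 4 = 2 - -32 = 2 + 32 = 34$)
$q = 30$ ($q = 4 \left(-1\right) + 34 = -4 + 34 = 30$)
$\left(C \left(-2\right) + q\right)^{2} = \left(\left(-4\right) \left(-2\right) + 30\right)^{2} = \left(8 + 30\right)^{2} = 38^{2} = 1444$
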